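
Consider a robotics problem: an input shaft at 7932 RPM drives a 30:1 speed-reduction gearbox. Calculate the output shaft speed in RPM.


omega_out = omega_in / N = 7932 / 30 = 264.4000

264.4000 RPM


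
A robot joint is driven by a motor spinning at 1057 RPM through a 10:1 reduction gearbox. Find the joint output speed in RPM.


omega_joint = omega_motor / N = 1057 / 10 = 105.7000

105.7000 RPM


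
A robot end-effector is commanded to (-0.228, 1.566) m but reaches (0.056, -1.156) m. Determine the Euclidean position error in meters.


dx = 0.056 - (-0.228) = 0.2840, dy = -1.156 - (1.566) = -2.7220
err = sqrt(0.080656 + 7.409284) = 2.7368

2.7368 m


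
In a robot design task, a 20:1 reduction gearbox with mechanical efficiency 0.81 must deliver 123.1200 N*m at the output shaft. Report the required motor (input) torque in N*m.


tau_in = tau_out / (N * eta) = 123.1200 / (20 * 0.81) = 7.6000

7.6000 N*m


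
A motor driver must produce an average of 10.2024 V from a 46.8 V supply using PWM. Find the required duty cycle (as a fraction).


D = V_avg/V_supply = 10.2024/46.8 = 0.2180

0.2180


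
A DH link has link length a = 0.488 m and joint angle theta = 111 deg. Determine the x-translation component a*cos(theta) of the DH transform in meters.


a*cos(theta) = 0.488*cos(111 deg) = -0.1749

-0.1749 m


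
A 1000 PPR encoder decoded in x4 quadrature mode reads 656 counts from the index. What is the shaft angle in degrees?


angle = counts * 360 / (PPR*4) = 656 * 360 / 4000 = 59.0400

59.0400 degrees


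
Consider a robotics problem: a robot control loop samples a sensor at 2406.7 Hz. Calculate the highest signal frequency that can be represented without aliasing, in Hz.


f_max = f_s/2 = 2406.7/2 = 1203.3500

1203.3500 Hz


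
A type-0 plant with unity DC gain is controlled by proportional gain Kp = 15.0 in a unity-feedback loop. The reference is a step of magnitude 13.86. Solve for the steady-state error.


e_ss = R/(1 + Kp) = 13.86/(1 + 15.0) = 13.86/16.0000 = 0.8662

0.8662


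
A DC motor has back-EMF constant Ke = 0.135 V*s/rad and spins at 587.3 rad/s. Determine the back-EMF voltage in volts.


V_emf = Ke * omega = 0.135*587.3 = 79.2855

79.2855 V


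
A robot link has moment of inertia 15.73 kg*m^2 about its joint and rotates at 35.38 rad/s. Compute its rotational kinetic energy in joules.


KE = (1/2)*I*omega^2 = 0.5*15.73*35.38^2 = 9844.9697

9844.9697 J


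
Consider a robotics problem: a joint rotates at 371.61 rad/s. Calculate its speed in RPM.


RPM = 371.61 * 60/(2*pi) = 3548.6141

3548.6141 RPM


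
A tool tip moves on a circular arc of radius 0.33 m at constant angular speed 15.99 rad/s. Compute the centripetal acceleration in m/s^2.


a_c = omega^2 * r = 15.99^2 * 0.33 = 84.3744

84.3744 m/s^2


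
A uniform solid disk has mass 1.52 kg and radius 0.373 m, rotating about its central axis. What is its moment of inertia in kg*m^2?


I = (1/2)*m*R^2 = 0.5*1.52*0.373^2 = 0.1057

0.1057 kg*m^2


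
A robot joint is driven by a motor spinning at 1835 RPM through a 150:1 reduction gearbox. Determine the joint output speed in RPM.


omega_joint = omega_motor / N = 1835 / 150 = 12.2333

12.2333 RPM


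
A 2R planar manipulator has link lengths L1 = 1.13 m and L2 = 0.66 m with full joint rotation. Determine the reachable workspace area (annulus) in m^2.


r_max = L1 + L2 = 1.7900, r_min = |L1 - L2| = 0.4700
A = pi*(r_max^2 - r_min^2) = pi*(3.2041 - 0.2209) = 9.3720

9.3720 m^2


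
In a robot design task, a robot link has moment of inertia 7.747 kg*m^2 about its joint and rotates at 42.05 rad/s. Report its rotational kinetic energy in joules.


KE = (1/2)*I*omega^2 = 0.5*7.747*42.05^2 = 6849.1324

6849.1324 J


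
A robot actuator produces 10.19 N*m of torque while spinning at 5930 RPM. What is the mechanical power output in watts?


omega = 5930 * 2*pi/60 = 620.988148 rad/s
P = tau * omega = 10.19 * 620.988148 = 6327.8692

6327.8692 W


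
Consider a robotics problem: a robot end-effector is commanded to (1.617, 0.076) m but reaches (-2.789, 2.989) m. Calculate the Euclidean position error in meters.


dx = -2.789 - (1.617) = -4.4060, dy = 2.989 - (0.076) = 2.9130
err = sqrt(19.412836 + 8.485569) = 5.2819

5.2819 m


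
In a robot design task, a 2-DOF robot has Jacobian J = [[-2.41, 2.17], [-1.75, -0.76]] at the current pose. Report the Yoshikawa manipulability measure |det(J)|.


det(J) = -2.41*-0.76 - (2.17)*(-1.75) = 5.6291
|det(J)| = 5.6291

5.6291


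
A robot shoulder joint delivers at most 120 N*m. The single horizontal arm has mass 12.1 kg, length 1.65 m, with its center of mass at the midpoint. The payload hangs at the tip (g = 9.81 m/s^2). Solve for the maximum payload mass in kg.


tau_arm = m_arm*g*(L/2) = 12.1*9.81*1.65/2 = 97.9283 N*m
tau_payload = tau_max - tau_arm = 120 - 97.9283 = 22.0717
m_payload = tau_payload / (g*L) = 22.0717 / (9.81*1.65) = 1.3636

1.3636 kg


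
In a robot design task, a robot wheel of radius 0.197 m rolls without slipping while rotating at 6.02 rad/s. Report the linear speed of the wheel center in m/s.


v = omega * r = 6.02 * 0.197 = 1.1859

1.1859 m/s


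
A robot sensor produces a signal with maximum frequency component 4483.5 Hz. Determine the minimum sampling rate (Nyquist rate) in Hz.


f_s,min = 2*f_max = 2*4483.5 = 8967.0000

8967.0000 Hz


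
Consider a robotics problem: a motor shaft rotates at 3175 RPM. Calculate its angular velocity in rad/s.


omega = 3175 * 2*pi/60 = 332.4852

332.4852 rad/s


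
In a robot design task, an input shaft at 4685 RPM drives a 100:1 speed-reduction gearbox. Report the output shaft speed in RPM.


omega_out = omega_in / N = 4685 / 100 = 46.8500

46.8500 RPM


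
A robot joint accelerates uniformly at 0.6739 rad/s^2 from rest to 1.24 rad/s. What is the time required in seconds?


t = delta_omega / alpha = 1.24 / 0.6739 = 1.8400

1.8400 s


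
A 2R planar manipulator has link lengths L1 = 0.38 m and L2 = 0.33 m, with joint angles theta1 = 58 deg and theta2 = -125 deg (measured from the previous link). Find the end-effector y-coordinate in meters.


y = L1*sin(th1) + L2*sin(th1+th2) = 0.38*sin(58 deg) + 0.33*sin(-67 deg) = 0.0185

0.0185 m


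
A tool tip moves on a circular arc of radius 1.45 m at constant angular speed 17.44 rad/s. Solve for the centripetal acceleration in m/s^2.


a_c = omega^2 * r = 17.44^2 * 1.45 = 441.0227

441.0227 m/s^2


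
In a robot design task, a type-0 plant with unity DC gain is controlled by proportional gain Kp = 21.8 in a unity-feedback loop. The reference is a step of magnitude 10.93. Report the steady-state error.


e_ss = R/(1 + Kp) = 10.93/(1 + 21.8) = 10.93/22.8000 = 0.4794

0.4794


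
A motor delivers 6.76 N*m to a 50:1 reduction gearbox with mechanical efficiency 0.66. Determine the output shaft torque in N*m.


tau_out = tau_in * N * eta = 6.76 * 50 * 0.66 = 223.0800

223.0800 N*m


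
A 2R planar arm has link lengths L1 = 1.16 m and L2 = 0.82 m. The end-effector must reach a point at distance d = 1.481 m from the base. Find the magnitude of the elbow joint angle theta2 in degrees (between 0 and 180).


cos(th2) = (d^2 - L1^2 - L2^2)/(2*L1*L2) = (1.481^2 - 1.16^2 - 0.82^2)/(2*1.16*0.82) = 0.09217883
th2 = acos(0.09217883) = 84.7110 deg

84.7110 degrees


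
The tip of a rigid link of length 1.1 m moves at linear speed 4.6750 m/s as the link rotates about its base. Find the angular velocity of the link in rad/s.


omega = v / L = 4.6750 / 1.1 = 4.2500

4.2500 rad/s


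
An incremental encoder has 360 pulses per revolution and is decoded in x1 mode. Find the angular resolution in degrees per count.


resolution = 360 / (PPR * 1) = 360 / 360 = 1.0000

1.0000 degrees


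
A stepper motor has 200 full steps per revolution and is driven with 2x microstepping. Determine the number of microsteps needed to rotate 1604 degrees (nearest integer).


step_size = 360/(200*2) = 360/400 = 0.900000 deg
n = 1604/(360/400) = 1604*400/360 = 1782.2222 -> 1782

1782 steps


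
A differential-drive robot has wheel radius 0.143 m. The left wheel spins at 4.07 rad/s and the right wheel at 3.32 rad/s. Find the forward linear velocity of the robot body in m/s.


v = r*(wR + wL)/2 = 0.143*(3.32 + 4.07)/2 = 0.5284

0.5284 m/s


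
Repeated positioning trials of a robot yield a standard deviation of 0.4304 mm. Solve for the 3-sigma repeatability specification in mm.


repeatability = 3*sigma = 3*0.4304 = 1.2912

1.2912 mm


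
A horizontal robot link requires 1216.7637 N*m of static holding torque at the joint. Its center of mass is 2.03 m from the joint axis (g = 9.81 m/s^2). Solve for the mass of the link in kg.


m = tau / (g*L) = 1216.7637 / (9.81 * 2.03) = 61.1000

61.1000 kg


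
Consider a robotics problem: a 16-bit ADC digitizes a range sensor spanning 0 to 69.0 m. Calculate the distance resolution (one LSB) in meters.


res = range / 2^n = 69.0/2^16 = 69.0/65536 = 0.0011

0.0011 m


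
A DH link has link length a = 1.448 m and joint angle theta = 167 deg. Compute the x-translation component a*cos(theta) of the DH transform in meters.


a*cos(theta) = 1.448*cos(167 deg) = -1.4109

-1.4109 m


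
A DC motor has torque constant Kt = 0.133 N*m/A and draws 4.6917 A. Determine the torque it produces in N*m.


tau = Kt * I = 0.133*4.6917 = 0.6240

0.6240 N*m


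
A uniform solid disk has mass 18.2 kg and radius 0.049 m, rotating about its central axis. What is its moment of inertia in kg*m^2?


I = (1/2)*m*R^2 = 0.5*18.2*0.049^2 = 0.0218

0.0218 kg*m^2


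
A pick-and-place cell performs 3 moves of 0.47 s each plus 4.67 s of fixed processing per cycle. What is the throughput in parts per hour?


T_cycle = 3*0.47 + 4.67 = 6.0800 s
rate = 3600/T = 592.1053

592.1053 parts/hour


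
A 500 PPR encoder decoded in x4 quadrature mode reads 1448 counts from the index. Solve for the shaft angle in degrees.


angle = counts * 360 / (PPR*4) = 1448 * 360 / 2000 = 260.6400

260.6400 degrees


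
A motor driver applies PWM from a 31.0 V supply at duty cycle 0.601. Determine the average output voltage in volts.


V_avg = V_supply * D = 31.0*0.601 = 18.6310

18.6310 V


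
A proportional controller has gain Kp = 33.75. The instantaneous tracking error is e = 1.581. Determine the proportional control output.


u_P = Kp * e = 33.75 * 1.581 = 53.3588

53.3588


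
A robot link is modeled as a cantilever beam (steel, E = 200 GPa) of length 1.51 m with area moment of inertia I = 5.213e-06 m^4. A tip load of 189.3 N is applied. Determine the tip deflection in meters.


delta = F*L^3/(3*E*I) = 189.3*1.51^3/(3*2.000e+11*5.213e-06)
      = 651.7506243/3127800 = 2.0837e-04

2.0837e-04 m


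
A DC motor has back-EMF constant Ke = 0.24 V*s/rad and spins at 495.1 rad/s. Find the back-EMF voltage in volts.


V_emf = Ke * omega = 0.24*495.1 = 118.8240

118.8240 V


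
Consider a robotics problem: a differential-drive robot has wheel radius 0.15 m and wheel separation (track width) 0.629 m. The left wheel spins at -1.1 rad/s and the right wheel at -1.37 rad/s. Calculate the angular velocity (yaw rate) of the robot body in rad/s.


omega = r*(wR - wL)/L = 0.15*(-1.37 - (-1.1))/0.629 = -0.0644

-0.0644 rad/s


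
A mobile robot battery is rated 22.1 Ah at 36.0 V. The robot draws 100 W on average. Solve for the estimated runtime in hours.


E = 22.1*36.0 = 795.6000 Wh
t = E/P = 795.6000/100 = 7.9560

7.9560 hours


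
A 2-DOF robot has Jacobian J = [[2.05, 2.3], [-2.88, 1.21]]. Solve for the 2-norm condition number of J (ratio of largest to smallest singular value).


JJ^T eigenvalues: trace(JJ^T) = 19.2510, det(JJ^T) = det(J)^2 = 82.89192025
s_max^2 = (19.2510 + sqrt(39.03332000))/2 = 12.74933258
s_min^2 = (19.2510 - sqrt(39.03332000))/2 = 6.50166742
kappa = s_max/s_min = sqrt(12.74933258/6.50166742) = 1.4003

1.4003


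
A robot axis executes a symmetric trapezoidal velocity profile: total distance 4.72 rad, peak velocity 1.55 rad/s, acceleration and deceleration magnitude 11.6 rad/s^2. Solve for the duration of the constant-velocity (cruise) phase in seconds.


t_acc = v/a = 0.133621 s, d_acc = v^2/(2a) = 0.103556 rad each
d_cruise = 4.72 - 2*0.103556 = 4.512888 rad
t_cruise = d_cruise/v = 4.512888/1.55 = 2.9115

2.9115 s


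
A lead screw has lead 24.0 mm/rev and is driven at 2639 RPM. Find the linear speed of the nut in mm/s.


v = lead * (RPM/60) = 24.0*2639/60 = 1055.6000

1055.6000 mm/s


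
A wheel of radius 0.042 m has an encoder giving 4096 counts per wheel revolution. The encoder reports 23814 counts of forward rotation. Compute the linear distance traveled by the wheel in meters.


revs = 23814/4096 = 5.813965
d = revs * 2*pi*r = 5.813965 * 2*pi*0.042 = 1.5343

1.5343 m


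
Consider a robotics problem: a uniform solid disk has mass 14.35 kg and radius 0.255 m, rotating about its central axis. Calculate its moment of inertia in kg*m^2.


I = (1/2)*m*R^2 = 0.5*14.35*0.255^2 = 0.4666

0.4666 kg*m^2


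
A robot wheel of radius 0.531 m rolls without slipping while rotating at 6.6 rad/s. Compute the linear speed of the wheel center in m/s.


v = omega * r = 6.6 * 0.531 = 3.5046

3.5046 m/s


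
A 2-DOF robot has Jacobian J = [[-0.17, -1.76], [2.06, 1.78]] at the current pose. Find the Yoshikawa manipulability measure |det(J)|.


det(J) = -0.17*1.78 - (-1.76)*(2.06) = 3.3230
|det(J)| = 3.3230

3.3230


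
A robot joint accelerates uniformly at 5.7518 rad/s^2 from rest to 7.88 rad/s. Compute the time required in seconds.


t = delta_omega / alpha = 7.88 / 5.7518 = 1.3700

1.3700 s


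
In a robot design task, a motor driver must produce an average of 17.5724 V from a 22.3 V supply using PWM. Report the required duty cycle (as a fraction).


D = V_avg/V_supply = 17.5724/22.3 = 0.7880

0.7880


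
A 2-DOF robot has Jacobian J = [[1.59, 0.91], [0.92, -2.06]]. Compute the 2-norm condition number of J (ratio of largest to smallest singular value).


JJ^T eigenvalues: trace(JJ^T) = 8.4462, det(JJ^T) = det(J)^2 = 16.91347876
s_max^2 = (8.4462 + sqrt(3.68437940))/2 = 5.18283686
s_min^2 = (8.4462 - sqrt(3.68437940))/2 = 3.26336314
kappa = s_max/s_min = sqrt(5.18283686/3.26336314) = 1.2602

1.2602


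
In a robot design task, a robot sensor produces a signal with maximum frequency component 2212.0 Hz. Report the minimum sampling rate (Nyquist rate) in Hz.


f_s,min = 2*f_max = 2*2212.0 = 4424.0000

4424.0000 Hz


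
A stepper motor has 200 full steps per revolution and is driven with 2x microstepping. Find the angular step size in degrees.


step = 360/(200*2) = 360/400 = 0.9000

0.9000 degrees


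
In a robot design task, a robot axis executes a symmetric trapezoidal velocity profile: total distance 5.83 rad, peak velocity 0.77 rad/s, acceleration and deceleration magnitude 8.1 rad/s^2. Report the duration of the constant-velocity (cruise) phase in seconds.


t_acc = v/a = 0.095062 s, d_acc = v^2/(2a) = 0.036599 rad each
d_cruise = 5.83 - 2*0.036599 = 5.756802 rad
t_cruise = d_cruise/v = 5.756802/0.77 = 7.4764

7.4764 s


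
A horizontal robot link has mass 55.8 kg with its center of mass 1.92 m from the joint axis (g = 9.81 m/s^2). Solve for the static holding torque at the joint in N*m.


tau = m*g*L = 55.8 * 9.81 * 1.92 = 1051.0042

1051.0042 N*m


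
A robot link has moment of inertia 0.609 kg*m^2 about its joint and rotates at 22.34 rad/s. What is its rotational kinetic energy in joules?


KE = (1/2)*I*omega^2 = 0.5*0.609*22.34^2 = 151.9685

151.9685 J


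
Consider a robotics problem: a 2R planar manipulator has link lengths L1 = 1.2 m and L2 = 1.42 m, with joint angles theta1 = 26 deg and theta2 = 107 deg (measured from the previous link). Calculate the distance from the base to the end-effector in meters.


x = L1*cos(th1) + L2*cos(th1+th2) = 0.110115
y = L1*sin(th1) + L2*sin(th1+th2) = 1.564568
d = sqrt(x^2 + y^2) = sqrt(0.012125 + 2.447873) = 1.5684

1.5684 m


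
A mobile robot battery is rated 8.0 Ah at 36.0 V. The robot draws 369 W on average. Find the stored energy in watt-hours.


E = capacity * V = 8.0*36.0 = 288.0000

288.0000 Wh


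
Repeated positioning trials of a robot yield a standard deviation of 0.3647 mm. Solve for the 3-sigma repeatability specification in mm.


repeatability = 3*sigma = 3*0.3647 = 1.0941

1.0941 mm


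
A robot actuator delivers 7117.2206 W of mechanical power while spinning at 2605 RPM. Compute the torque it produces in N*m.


omega = 2605 * 2*pi/60 = 272.794962 rad/s
tau = P / omega = 7117.2206 / 272.794962 = 26.0900

26.0900 N*m


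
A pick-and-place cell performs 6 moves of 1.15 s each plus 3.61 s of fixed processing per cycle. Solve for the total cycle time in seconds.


T = 6*1.15 + 3.61 = 10.5100

10.5100 s


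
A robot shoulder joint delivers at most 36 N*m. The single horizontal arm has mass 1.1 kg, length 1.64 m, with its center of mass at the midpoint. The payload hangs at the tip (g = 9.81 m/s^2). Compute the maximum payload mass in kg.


tau_arm = m_arm*g*(L/2) = 1.1*9.81*1.64/2 = 8.8486 N*m
tau_payload = tau_max - tau_arm = 36 - 8.8486 = 27.1514
m_payload = tau_payload / (g*L) = 27.1514 / (9.81*1.64) = 1.6876

1.6876 kg


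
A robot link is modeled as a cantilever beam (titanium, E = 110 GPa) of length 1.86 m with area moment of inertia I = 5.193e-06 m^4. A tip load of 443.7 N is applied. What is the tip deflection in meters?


delta = F*L^3/(3*E*I) = 443.7*1.86^3/(3*1.100e+11*5.193e-06)
      = 2855.1456072/1713690 = 0.0017

0.0017 m


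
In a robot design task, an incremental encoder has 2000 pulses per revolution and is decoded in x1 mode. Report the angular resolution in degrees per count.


resolution = 360 / (PPR * 1) = 360 / 2000 = 0.1800

0.1800 degrees


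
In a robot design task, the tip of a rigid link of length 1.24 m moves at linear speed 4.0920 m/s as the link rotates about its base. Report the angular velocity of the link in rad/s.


omega = v / L = 4.0920 / 1.24 = 3.3000

3.3000 rad/s


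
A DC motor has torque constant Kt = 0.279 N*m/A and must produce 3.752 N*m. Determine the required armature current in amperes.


I = tau / Kt = 3.752/0.279 = 13.4480

13.4480 A


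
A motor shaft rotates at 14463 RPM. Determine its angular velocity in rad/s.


omega = 14463 * 2*pi/60 = 1514.5618

1514.5618 rad/s


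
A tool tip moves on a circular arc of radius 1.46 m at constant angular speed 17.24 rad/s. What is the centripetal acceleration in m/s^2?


a_c = omega^2 * r = 17.24^2 * 1.46 = 433.9377

433.9377 m/s^2


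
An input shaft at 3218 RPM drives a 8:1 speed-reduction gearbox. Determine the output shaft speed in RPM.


omega_out = omega_in / N = 3218 / 8 = 402.2500

402.2500 RPM


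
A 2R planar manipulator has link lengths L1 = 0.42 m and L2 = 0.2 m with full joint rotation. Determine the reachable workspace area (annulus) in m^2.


r_max = L1 + L2 = 0.6200, r_min = |L1 - L2| = 0.2200
A = pi*(r_max^2 - r_min^2) = pi*(0.3844 - 0.0484) = 1.0556

1.0556 m^2


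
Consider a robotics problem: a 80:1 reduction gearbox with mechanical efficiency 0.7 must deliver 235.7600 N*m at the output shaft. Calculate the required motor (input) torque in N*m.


tau_in = tau_out / (N * eta) = 235.7600 / (80 * 0.7) = 4.2100

4.2100 N*m


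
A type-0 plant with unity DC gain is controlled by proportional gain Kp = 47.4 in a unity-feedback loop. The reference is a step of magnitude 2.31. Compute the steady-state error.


e_ss = R/(1 + Kp) = 2.31/(1 + 47.4) = 2.31/48.4000 = 0.0477

0.0477


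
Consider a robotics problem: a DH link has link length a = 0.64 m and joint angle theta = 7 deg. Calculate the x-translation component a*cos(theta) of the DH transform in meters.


a*cos(theta) = 0.64*cos(7 deg) = 0.6352

0.6352 m


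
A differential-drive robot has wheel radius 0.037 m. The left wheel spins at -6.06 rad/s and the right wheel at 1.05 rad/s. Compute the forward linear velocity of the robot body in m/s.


v = r*(wR + wL)/2 = 0.037*(1.05 + -6.06)/2 = -0.0927

-0.0927 m/s


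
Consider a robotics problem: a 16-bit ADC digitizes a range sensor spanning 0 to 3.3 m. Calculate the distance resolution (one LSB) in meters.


res = range / 2^n = 3.3/2^16 = 3.3/65536 = 5.0354e-05

5.0354e-05 m


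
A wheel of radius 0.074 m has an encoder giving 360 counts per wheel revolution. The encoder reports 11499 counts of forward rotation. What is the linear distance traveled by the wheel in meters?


revs = 11499/360 = 31.941667
d = revs * 2*pi*r = 31.941667 * 2*pi*0.074 = 14.8515

14.8515 m


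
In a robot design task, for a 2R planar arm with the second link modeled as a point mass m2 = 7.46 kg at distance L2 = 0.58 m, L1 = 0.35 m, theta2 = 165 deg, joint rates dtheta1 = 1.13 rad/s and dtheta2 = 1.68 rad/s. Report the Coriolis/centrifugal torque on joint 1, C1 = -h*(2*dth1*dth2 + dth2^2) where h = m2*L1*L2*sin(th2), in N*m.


h = m2*L1*L2*sin(th2) = 7.46*0.35*0.58*sin(165 deg) = 0.391950
C1 = -h*(2*1.13*1.68 + 1.68^2) = -0.391950*6.6192 = -2.5944

-2.5944 N*m


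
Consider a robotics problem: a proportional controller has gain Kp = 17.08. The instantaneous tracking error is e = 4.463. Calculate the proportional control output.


u_P = Kp * e = 17.08 * 4.463 = 76.2280

76.2280


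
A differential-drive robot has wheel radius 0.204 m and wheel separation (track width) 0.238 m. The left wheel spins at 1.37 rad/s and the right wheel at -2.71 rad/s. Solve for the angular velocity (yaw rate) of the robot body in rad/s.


omega = r*(wR - wL)/L = 0.204*(-2.71 - (1.37))/0.238 = -3.4971

-3.4971 rad/s


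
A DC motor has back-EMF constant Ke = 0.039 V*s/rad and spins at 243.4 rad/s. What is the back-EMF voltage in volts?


V_emf = Ke * omega = 0.039*243.4 = 9.4926

9.4926 V


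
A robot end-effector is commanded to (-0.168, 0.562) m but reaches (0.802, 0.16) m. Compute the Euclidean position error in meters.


dx = 0.802 - (-0.168) = 0.9700, dy = 0.16 - (0.562) = -0.4020
err = sqrt(0.940900 + 0.161604) = 1.0500

1.0500 m


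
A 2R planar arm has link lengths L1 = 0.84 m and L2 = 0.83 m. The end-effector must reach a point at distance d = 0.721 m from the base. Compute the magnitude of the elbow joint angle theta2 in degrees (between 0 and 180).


cos(th2) = (d^2 - L1^2 - L2^2)/(2*L1*L2) = (0.721^2 - 0.84^2 - 0.83^2)/(2*0.84*0.83) = -0.62726549
th2 = acos(-0.62726549) = 128.8487 deg

128.8487 degrees


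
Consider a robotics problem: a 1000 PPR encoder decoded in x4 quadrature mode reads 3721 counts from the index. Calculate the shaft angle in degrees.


angle = counts * 360 / (PPR*4) = 3721 * 360 / 4000 = 334.8900

334.8900 degrees


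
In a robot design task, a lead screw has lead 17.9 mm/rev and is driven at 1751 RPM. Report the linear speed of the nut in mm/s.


v = lead * (RPM/60) = 17.9*1751/60 = 522.3817

522.3817 mm/s


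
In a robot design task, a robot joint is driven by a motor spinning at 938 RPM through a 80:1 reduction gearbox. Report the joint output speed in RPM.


omega_joint = omega_motor / N = 938 / 80 = 11.7250

11.7250 RPM


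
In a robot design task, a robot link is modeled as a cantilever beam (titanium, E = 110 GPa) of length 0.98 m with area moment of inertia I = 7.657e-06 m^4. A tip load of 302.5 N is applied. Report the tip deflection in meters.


delta = F*L^3/(3*E*I) = 302.5*0.98^3/(3*1.100e+11*7.657e-06)
      = 284.71058/2526810 = 1.1268e-04

1.1268e-04 m


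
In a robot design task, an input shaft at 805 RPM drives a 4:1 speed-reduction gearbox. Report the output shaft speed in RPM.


omega_out = omega_in / N = 805 / 4 = 201.2500

201.2500 RPM


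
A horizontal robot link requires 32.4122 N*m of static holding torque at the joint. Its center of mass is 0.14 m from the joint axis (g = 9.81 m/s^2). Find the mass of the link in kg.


m = tau / (g*L) = 32.4122 / (9.81 * 0.14) = 23.6000

23.6000 kg


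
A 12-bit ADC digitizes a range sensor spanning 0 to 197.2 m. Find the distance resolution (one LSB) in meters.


res = range / 2^n = 197.2/2^12 = 197.2/4096 = 0.0481

0.0481 m


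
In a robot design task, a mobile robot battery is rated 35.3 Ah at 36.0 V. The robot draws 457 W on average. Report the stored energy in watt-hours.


E = capacity * V = 35.3*36.0 = 1270.8000

1270.8000 Wh


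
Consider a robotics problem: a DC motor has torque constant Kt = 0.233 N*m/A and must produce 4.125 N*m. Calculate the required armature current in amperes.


I = tau / Kt = 4.125/0.233 = 17.7039

17.7039 A


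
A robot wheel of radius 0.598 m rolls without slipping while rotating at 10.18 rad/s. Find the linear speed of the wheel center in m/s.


v = omega * r = 10.18 * 0.598 = 6.0876

6.0876 m/s


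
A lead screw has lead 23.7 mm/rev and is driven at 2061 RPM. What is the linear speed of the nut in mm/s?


v = lead * (RPM/60) = 23.7*2061/60 = 814.0950

814.0950 mm/s


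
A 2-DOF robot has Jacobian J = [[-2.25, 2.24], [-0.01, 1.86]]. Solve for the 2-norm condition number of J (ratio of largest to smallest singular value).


JJ^T eigenvalues: trace(JJ^T) = 13.5398, det(JJ^T) = det(J)^2 = 17.32723876
s_max^2 = (13.5398 + sqrt(114.01722900))/2 = 12.10884252
s_min^2 = (13.5398 - sqrt(114.01722900))/2 = 1.43095748
kappa = s_max/s_min = sqrt(12.10884252/1.43095748) = 2.9090

2.9090


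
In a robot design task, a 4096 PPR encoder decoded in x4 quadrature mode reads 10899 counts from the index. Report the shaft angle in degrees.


angle = counts * 360 / (PPR*4) = 10899 * 360 / 16384 = 239.4800

239.4800 degrees


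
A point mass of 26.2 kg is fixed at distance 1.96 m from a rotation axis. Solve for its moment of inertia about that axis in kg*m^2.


I = m*r^2 = 26.2*1.96^2 = 100.6499

100.6499 kg*m^2


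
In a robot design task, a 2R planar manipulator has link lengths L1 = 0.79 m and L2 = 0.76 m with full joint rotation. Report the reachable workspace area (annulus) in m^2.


r_max = L1 + L2 = 1.5500, r_min = |L1 - L2| = 0.0300
A = pi*(r_max^2 - r_min^2) = pi*(2.4025 - 0.0009) = 7.5448

7.5448 m^2


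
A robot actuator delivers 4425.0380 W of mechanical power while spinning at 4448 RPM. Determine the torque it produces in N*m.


omega = 4448 * 2*pi/60 = 465.793471 rad/s
tau = P / omega = 4425.0380 / 465.793471 = 9.5000

9.5000 N*m


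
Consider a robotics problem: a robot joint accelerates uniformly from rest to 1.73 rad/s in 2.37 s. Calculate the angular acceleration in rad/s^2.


alpha = delta_omega / t = 1.73 / 2.37 = 0.7300

0.7300 rad/s^2


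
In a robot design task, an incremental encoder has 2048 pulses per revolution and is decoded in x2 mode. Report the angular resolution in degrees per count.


resolution = 360 / (PPR * 2) = 360 / 4096 = 0.0879

0.0879 degrees


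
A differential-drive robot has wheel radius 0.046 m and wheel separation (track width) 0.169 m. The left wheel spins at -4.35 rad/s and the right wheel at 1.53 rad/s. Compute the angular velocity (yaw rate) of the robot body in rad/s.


omega = r*(wR - wL)/L = 0.046*(1.53 - (-4.35))/0.169 = 1.6005

1.6005 rad/s


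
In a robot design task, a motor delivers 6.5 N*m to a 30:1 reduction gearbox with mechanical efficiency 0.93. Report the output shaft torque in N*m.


tau_out = tau_in * N * eta = 6.5 * 30 * 0.93 = 181.3500

181.3500 N*m


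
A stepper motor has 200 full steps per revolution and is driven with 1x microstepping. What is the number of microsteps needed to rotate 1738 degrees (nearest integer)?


step_size = 360/(200*1) = 360/200 = 1.800000 deg
n = 1738/(360/200) = 1738*200/360 = 965.5556 -> 966

966 steps


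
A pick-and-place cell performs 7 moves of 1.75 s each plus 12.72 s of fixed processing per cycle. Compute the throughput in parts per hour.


T_cycle = 7*1.75 + 12.72 = 24.9700 s
rate = 3600/T = 144.1730

144.1730 parts/hour


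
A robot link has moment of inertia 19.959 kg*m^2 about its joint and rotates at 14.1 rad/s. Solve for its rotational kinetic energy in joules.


KE = (1/2)*I*omega^2 = 0.5*19.959*14.1^2 = 1984.0244

1984.0244 J


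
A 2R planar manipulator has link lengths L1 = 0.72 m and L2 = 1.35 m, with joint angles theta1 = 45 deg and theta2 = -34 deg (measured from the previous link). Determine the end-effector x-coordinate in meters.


x = L1*cos(th1) + L2*cos(th1+th2) = 0.72*cos(45 deg) + 1.35*cos(11 deg) = 1.8343

1.8343 m


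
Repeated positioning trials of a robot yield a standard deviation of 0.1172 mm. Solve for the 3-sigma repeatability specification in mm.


repeatability = 3*sigma = 3*0.1172 = 0.3516

0.3516 mm


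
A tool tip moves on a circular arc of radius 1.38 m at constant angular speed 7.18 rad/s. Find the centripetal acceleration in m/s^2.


a_c = omega^2 * r = 7.18^2 * 1.38 = 71.1423

71.1423 m/s^2


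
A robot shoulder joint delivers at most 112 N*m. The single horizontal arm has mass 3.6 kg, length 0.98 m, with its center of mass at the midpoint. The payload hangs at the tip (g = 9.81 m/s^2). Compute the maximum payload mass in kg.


tau_arm = m_arm*g*(L/2) = 3.6*9.81*0.98/2 = 17.3048 N*m
tau_payload = tau_max - tau_arm = 112 - 17.3048 = 94.6952
m_payload = tau_payload / (g*L) = 94.6952 / (9.81*0.98) = 9.8499

9.8499 kg


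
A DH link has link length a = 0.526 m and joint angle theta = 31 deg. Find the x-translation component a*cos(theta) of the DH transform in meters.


a*cos(theta) = 0.526*cos(31 deg) = 0.4509

0.4509 m


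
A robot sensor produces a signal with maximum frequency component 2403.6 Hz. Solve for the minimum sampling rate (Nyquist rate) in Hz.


f_s,min = 2*f_max = 2*2403.6 = 4807.2000

4807.2000 Hz


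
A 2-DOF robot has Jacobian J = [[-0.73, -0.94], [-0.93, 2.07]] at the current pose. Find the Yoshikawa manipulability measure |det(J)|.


det(J) = -0.73*2.07 - (-0.94)*(-0.93) = -2.3853
|det(J)| = 2.3853

2.3853


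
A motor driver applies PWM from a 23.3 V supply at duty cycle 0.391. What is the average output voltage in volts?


V_avg = V_supply * D = 23.3*0.391 = 9.1103

9.1103 V


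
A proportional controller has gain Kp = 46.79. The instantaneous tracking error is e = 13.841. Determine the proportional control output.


u_P = Kp * e = 46.79 * 13.841 = 647.6204

647.6204


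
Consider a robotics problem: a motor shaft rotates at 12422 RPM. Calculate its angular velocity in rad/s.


omega = 12422 * 2*pi/60 = 1300.8288

1300.8288 rad/s


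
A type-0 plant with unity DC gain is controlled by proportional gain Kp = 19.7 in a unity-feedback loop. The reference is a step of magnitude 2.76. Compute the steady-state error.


e_ss = R/(1 + Kp) = 2.76/(1 + 19.7) = 2.76/20.7000 = 0.1333

0.1333


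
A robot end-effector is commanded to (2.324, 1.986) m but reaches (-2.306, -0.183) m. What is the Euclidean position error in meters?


dx = -2.306 - (2.324) = -4.6300, dy = -0.183 - (1.986) = -2.1690
err = sqrt(21.436900 + 4.704561) = 5.1129

5.1129 m


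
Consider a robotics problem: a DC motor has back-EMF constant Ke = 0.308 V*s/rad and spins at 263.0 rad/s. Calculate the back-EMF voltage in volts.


V_emf = Ke * omega = 0.308*263.0 = 81.0040

81.0040 V


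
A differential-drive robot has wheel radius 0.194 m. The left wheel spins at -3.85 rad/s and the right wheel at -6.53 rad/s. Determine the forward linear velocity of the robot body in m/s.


v = r*(wR + wL)/2 = 0.194*(-6.53 + -3.85)/2 = -1.0069

-1.0069 m/s


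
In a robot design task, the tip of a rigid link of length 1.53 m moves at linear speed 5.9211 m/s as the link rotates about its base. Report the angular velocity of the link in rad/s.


omega = v / L = 5.9211 / 1.53 = 3.8700

3.8700 rad/s


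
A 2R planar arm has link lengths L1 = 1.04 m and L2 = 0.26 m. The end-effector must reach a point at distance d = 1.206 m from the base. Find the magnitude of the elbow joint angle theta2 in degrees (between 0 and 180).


cos(th2) = (d^2 - L1^2 - L2^2)/(2*L1*L2) = (1.206^2 - 1.04^2 - 0.26^2)/(2*1.04*0.26) = 0.56441568
th2 = acos(0.56441568) = 55.6383 deg

55.6383 degrees


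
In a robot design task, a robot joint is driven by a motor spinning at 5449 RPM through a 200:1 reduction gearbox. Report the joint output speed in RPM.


omega_joint = omega_motor / N = 5449 / 200 = 27.2450

27.2450 RPM


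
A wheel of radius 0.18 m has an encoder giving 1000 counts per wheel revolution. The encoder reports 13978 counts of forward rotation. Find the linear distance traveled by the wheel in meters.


revs = 13978/1000 = 13.978000
d = revs * 2*pi*r = 13.978000 * 2*pi*0.18 = 15.8087

15.8087 m


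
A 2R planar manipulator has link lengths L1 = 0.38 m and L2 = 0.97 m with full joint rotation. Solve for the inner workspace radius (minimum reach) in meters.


r_min = |L1 - L2| = |0.38 - 0.97| = 0.5900

0.5900 m


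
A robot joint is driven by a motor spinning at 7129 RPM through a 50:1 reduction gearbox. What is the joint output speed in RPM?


omega_joint = omega_motor / N = 7129 / 50 = 142.5800

142.5800 RPM


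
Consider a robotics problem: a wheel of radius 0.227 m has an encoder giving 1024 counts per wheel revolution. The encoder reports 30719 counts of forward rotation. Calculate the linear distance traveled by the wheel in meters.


revs = 30719/1024 = 29.999023
d = revs * 2*pi*r = 29.999023 * 2*pi*0.227 = 42.7871

42.7871 m


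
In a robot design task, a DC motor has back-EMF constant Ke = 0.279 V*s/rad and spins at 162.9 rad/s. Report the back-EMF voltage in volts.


V_emf = Ke * omega = 0.279*162.9 = 45.4491

45.4491 V


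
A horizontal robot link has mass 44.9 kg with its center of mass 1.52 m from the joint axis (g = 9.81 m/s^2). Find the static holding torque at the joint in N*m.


tau = m*g*L = 44.9 * 9.81 * 1.52 = 669.5129

669.5129 N*m


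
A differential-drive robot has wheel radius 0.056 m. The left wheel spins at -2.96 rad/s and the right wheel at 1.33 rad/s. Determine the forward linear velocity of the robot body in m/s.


v = r*(wR + wL)/2 = 0.056*(1.33 + -2.96)/2 = -0.0456

-0.0456 m/s


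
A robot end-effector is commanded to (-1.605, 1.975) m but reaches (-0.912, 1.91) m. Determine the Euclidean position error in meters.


dx = -0.912 - (-1.605) = 0.6930, dy = 1.91 - (1.975) = -0.0650
err = sqrt(0.480249 + 0.004225) = 0.6960

0.6960 m


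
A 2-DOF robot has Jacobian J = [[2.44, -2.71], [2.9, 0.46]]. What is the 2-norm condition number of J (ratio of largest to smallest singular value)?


JJ^T eigenvalues: trace(JJ^T) = 21.9193, det(JJ^T) = det(J)^2 = 80.66554596
s_max^2 = (21.9193 + sqrt(157.79352865))/2 = 17.24044471
s_min^2 = (21.9193 - sqrt(157.79352865))/2 = 4.67885529
kappa = s_max/s_min = sqrt(17.24044471/4.67885529) = 1.9196

1.9196


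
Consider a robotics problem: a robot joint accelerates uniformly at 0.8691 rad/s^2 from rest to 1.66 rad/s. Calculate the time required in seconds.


t = delta_omega / alpha = 1.66 / 0.8691 = 1.9100

1.9100 s


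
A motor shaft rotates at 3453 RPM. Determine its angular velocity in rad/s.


omega = 3453 * 2*pi/60 = 361.5973

361.5973 rad/s


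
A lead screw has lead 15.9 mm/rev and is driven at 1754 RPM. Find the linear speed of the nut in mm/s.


v = lead * (RPM/60) = 15.9*1754/60 = 464.8100

464.8100 mm/s


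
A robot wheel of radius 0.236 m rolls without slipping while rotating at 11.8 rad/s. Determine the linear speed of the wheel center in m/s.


v = omega * r = 11.8 * 0.236 = 2.7848

2.7848 m/s


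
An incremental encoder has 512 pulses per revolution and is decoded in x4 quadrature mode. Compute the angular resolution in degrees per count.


resolution = 360 / (PPR * 4) = 360 / 2048 = 0.1758

0.1758 degrees


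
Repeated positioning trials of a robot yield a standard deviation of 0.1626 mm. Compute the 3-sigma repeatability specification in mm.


repeatability = 3*sigma = 3*0.1626 = 0.4878

0.4878 mm


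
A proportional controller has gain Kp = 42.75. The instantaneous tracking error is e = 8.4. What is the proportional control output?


u_P = Kp * e = 42.75 * 8.4 = 359.1000

359.1000


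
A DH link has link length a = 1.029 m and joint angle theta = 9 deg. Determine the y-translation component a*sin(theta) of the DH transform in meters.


a*sin(theta) = 1.029*sin(9 deg) = 0.1610

0.1610 m


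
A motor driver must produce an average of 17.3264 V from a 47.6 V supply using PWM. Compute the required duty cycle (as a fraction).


D = V_avg/V_supply = 17.3264/47.6 = 0.3640

0.3640


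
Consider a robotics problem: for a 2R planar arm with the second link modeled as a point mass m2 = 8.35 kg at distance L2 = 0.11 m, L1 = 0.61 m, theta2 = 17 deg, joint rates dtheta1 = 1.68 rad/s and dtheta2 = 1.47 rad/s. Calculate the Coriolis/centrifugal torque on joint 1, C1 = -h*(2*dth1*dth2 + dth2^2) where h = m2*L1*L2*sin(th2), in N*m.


h = m2*L1*L2*sin(th2) = 8.35*0.61*0.11*sin(17 deg) = 0.163811
C1 = -h*(2*1.68*1.47 + 1.47^2) = -0.163811*7.1001 = -1.1631

-1.1631 N*m


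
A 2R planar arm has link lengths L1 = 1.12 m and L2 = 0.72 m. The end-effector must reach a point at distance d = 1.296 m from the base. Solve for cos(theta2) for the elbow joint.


cos(th2) = (d^2 - L1^2 - L2^2)/(2*L1*L2) = (1.296^2 - 1.12^2 - 0.72^2)/(2*1.12*0.72) = -0.0578

-0.0578


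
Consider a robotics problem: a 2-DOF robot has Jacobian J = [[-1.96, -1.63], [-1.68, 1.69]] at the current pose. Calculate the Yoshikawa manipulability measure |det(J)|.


det(J) = -1.96*1.69 - (-1.63)*(-1.68) = -6.0508
|det(J)| = 6.0508

6.0508


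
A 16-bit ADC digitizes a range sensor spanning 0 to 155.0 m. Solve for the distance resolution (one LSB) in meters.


res = range / 2^n = 155.0/2^16 = 155.0/65536 = 0.0024

0.0024 m


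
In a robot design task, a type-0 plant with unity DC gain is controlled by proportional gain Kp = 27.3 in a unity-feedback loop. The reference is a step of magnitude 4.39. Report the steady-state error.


e_ss = R/(1 + Kp) = 4.39/(1 + 27.3) = 4.39/28.3000 = 0.1551

0.1551


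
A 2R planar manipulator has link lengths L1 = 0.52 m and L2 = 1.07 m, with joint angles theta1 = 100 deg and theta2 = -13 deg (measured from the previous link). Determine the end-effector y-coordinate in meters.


y = L1*sin(th1) + L2*sin(th1+th2) = 0.52*sin(100 deg) + 1.07*sin(87 deg) = 1.5806

1.5806 m


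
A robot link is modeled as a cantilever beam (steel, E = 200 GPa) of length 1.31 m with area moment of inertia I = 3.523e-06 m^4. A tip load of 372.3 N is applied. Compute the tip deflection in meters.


delta = F*L^3/(3*E*I) = 372.3*1.31^3/(3*2.000e+11*3.523e-06)
      = 836.9642793/2113800 = 3.9595e-04

3.9595e-04 m


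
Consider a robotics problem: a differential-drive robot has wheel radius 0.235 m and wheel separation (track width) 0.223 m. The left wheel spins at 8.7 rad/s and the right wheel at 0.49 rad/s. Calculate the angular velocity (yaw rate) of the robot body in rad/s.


omega = r*(wR - wL)/L = 0.235*(0.49 - (8.7))/0.223 = -8.6518

-8.6518 rad/s


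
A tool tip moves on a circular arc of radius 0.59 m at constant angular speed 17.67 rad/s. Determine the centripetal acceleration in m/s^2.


a_c = omega^2 * r = 17.67^2 * 0.59 = 184.2151

184.2151 m/s^2


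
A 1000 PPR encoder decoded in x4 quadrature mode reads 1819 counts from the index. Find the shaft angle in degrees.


angle = counts * 360 / (PPR*4) = 1819 * 360 / 4000 = 163.7100

163.7100 degrees


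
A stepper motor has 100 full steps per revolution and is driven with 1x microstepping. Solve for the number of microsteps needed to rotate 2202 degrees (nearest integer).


step_size = 360/(100*1) = 360/100 = 3.600000 deg
n = 2202/(360/100) = 2202*100/360 = 611.6667 -> 612

612 steps
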